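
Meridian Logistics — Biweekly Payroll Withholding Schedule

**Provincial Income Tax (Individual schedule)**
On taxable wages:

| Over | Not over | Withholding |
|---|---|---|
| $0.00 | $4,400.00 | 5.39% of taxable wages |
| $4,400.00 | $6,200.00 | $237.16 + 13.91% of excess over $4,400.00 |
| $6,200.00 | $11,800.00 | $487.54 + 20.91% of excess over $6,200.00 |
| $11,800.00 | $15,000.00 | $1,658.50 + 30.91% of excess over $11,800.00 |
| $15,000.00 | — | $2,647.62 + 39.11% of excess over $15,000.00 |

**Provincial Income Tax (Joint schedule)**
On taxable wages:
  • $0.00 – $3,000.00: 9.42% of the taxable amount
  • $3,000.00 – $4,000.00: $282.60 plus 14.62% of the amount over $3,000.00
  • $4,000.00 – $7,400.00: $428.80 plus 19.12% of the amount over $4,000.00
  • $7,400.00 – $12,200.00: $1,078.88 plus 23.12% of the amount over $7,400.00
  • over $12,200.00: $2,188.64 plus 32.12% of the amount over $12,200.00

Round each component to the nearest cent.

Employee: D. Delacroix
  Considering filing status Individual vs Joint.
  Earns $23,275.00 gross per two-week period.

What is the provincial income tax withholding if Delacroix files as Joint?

$5,745.93

Provincial Income Tax (Joint): taxable = $23,275.00
  $2,188.64 + 32.12% × ($23,275.00 − $12,200.00) = $2,188.64 + 32.12% × $11,075.00 = $5,745.93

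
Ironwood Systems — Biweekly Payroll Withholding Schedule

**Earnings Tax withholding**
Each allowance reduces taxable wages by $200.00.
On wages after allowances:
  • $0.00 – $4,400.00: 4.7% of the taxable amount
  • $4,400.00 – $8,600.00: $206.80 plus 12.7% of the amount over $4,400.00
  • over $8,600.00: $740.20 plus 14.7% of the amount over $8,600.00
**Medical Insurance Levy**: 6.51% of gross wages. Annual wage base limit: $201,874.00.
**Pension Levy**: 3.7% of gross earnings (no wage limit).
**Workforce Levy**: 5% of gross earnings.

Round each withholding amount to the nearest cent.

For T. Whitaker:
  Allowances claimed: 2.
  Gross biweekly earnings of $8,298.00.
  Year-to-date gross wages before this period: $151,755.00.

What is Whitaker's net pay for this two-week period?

$6,384.82

Earnings Tax: taxable = $8,298.00 − 2×$200.00 = $7,898.00
  $206.80 + 12.7% × ($7,898.00 − $4,400.00) = $206.80 + 12.7% × $3,498.00 = $651.05
Medical Insurance Levy: 6.51% × $8,298.00 = $540.20
Pension Levy: 3.7% × $8,298.00 = $307.03
Workforce Levy: 5% × $8,298.00 = $414.90
Total withheld: $651.05 + $540.20 + $307.03 + $414.90 = $1,913.18
Net pay: $8,298.00 − $1,913.18 = $6,384.82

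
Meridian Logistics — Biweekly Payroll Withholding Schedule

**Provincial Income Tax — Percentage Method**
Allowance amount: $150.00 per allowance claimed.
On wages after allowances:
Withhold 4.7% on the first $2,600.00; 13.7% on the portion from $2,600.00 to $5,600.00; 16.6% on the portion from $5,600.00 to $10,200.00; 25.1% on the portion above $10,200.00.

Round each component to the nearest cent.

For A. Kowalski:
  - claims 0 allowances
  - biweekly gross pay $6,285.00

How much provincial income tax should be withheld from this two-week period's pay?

Provincial Income Tax: taxable = $6,285.00
  $533.20 + 16.6% × ($6,285.00 − $5,600.00) = $533.20 + 16.6% × $685.00 = $646.91

$646.91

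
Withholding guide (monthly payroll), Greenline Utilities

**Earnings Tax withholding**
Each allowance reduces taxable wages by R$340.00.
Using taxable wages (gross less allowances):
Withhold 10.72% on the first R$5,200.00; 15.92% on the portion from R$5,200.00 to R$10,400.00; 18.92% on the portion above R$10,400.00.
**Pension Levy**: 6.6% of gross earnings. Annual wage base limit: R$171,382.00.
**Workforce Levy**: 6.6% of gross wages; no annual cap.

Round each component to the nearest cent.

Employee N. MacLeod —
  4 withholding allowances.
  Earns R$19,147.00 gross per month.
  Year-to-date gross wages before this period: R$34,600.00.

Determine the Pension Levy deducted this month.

Pension Levy: 6.6% × R$19,147.00 = R$1,263.70

R$1,263.70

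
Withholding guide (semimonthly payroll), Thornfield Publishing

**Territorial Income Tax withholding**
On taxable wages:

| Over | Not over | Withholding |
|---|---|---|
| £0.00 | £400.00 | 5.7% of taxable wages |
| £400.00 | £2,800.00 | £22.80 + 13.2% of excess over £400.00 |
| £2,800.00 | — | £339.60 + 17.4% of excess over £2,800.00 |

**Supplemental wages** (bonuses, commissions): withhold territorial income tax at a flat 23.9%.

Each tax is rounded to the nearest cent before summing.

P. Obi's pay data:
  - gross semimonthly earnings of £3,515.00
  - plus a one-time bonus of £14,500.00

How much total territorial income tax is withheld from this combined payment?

Territorial Income Tax: taxable = £3,515.00
  £339.60 + 17.4% × (£3,515.00 − £2,800.00) = £339.60 + 17.4% × £715.00 = £464.01
Supplemental (23.9% flat on bonus): 23.9% × £14,500.00 = £3,465.50
Total territorial income tax: £464.01 + £3,465.50 = £3,929.51

£3,929.51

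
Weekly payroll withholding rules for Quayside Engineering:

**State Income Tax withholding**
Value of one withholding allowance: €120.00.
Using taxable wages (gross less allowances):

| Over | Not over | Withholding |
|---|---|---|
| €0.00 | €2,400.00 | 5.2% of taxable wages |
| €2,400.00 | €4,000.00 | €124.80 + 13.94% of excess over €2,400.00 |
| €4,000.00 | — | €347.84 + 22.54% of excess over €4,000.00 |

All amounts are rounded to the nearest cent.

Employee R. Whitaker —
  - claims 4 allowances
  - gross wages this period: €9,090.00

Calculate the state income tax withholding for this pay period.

State Income Tax: taxable = €9,090.00 − 4×€120.00 = €8,610.00
  €347.84 + 22.54% × (€8,610.00 − €4,000.00) = €347.84 + 22.54% × €4,610.00 = €1,386.93

€1,386.93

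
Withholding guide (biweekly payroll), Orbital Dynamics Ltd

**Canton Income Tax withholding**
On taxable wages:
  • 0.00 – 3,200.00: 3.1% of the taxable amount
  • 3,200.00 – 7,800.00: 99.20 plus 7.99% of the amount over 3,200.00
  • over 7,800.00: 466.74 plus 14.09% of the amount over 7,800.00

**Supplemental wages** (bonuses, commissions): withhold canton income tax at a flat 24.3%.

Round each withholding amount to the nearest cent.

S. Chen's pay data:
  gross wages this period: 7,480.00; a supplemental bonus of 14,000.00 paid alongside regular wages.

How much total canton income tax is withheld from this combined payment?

Canton Income Tax: taxable = 7,480.00
  99.20 + 7.99% × (7,480.00 − 3,200.00) = 99.20 + 7.99% × 4,280.00 = 441.17
Supplemental (24.3% flat on bonus): 24.3% × 14,000.00 = 3,402.00
Total canton income tax: 441.17 + 3,402.00 = 3,843.17

3,843.17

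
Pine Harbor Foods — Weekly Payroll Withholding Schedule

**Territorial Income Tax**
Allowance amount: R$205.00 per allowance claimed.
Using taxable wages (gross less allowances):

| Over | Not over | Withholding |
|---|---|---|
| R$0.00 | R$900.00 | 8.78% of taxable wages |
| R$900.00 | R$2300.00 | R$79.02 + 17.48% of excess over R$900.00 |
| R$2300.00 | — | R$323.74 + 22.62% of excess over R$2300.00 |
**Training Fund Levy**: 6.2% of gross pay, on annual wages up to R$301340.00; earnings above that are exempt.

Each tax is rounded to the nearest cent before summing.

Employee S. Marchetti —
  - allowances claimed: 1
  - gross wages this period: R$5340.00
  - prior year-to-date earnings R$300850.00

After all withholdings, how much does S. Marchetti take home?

R$4344.60

Territorial Income Tax: taxable = R$5340.00 − 1×R$205.00 = R$5135.00
  R$323.74 + 22.62% × (R$5135.00 − R$2300.00) = R$323.74 + 22.62% × R$2835.00 = R$965.02
Training Fund Levy: cap R$301340.00 − YTD R$300850.00 = R$490.00 subject; 6.2% × R$490.00 = R$30.38
Total withheld: R$965.02 + R$30.38 = R$995.40
Net pay: R$5340.00 − R$995.40 = R$4344.60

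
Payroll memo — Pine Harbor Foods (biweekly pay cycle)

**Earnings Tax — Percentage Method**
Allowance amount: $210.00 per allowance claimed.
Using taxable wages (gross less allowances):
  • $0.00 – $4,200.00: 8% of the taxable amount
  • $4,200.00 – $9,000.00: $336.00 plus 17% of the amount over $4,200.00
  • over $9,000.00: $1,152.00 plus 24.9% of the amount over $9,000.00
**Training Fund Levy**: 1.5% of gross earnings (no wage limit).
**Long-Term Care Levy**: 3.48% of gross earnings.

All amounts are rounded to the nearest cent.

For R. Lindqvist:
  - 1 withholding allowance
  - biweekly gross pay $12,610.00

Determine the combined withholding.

$2,626.58

Earnings Tax: taxable = $12,610.00 − 1×$210.00 = $12,400.00
  $1,152.00 + 24.9% × ($12,400.00 − $9,000.00) = $1,152.00 + 24.9% × $3,400.00 = $1,998.60
Training Fund Levy: 1.5% × $12,610.00 = $189.15
Long-Term Care Levy: 3.48% × $12,610.00 = $438.83
Total: $1,998.60 + $189.15 + $438.83 = $2,626.58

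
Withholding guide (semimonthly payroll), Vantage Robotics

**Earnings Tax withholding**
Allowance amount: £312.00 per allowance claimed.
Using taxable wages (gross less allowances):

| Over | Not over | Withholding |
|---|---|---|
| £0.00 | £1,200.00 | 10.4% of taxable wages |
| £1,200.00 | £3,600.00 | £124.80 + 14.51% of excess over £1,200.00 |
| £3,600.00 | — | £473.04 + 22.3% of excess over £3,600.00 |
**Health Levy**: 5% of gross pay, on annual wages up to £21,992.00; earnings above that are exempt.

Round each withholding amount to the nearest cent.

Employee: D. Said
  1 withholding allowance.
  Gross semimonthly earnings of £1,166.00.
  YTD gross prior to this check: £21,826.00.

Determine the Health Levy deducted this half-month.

Health Levy: cap £21,992.00 − YTD £21,826.00 = £166.00 subject; 5% × £166.00 = £8.30

£8.30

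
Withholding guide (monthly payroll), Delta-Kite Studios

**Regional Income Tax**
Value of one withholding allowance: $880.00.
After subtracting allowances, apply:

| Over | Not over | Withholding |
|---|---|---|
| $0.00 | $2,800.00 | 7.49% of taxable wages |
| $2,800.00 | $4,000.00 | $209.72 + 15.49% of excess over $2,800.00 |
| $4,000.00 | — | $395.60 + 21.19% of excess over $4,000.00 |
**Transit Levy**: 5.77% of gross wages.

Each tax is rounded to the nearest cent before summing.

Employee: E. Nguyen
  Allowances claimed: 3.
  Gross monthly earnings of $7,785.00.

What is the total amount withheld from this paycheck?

Regional Income Tax: taxable = $7,785.00 − 3×$880.00 = $5,145.00
  $395.60 + 21.19% × ($5,145.00 − $4,000.00) = $395.60 + 21.19% × $1,145.00 = $638.23
Transit Levy: 5.77% × $7,785.00 = $449.19
Total: $638.23 + $449.19 = $1,087.42

$1,087.42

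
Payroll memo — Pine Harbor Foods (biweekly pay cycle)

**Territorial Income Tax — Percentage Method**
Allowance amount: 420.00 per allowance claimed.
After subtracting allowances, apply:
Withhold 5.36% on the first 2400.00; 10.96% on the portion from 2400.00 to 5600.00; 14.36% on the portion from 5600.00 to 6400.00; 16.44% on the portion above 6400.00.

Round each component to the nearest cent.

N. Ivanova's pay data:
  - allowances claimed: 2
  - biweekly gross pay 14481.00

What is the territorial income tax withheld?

1784.66

Territorial Income Tax: taxable = 14481.00 − 2×420.00 = 13641.00
  594.24 + 16.44% × (13641.00 − 6400.00) = 594.24 + 16.44% × 7241.00 = 1784.66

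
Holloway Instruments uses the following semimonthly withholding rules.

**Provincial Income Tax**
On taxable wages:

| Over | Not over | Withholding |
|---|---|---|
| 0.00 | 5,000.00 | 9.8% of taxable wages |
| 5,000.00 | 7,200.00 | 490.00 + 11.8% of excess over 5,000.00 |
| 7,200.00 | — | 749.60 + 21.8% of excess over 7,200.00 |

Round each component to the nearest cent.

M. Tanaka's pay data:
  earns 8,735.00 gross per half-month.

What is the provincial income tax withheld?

1,084.23

Provincial Income Tax: taxable = 8,735.00
  749.60 + 21.8% × (8,735.00 − 7,200.00) = 749.60 + 21.8% × 1,535.00 = 1,084.23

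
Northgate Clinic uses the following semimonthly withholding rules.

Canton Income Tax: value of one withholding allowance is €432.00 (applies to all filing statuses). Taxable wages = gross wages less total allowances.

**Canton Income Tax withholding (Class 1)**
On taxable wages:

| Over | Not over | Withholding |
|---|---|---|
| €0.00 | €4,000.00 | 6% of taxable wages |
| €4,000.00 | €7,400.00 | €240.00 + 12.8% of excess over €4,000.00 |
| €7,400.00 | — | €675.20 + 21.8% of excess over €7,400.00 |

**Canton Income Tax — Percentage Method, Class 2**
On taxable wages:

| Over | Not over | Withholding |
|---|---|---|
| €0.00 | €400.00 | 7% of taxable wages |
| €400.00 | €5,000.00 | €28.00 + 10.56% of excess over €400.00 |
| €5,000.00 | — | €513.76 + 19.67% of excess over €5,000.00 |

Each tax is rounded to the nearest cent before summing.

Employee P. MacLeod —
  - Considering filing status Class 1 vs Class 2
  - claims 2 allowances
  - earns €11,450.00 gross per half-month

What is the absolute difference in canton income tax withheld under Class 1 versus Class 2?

Canton Income Tax (Class 1): taxable = €11,450.00 − 2×€432.00 = €10,586.00
  €675.20 + 21.8% × (€10,586.00 − €7,400.00) = €675.20 + 21.8% × €3,186.00 = €1,369.75
Canton Income Tax (Class 2): taxable = €11,450.00 − 2×€432.00 = €10,586.00
  €513.76 + 19.67% × (€10,586.00 − €5,000.00) = €513.76 + 19.67% × €5,586.00 = €1,612.53
Difference: |€1,369.75 − €1,612.53| = €242.78 (higher under Class 2)

€242.78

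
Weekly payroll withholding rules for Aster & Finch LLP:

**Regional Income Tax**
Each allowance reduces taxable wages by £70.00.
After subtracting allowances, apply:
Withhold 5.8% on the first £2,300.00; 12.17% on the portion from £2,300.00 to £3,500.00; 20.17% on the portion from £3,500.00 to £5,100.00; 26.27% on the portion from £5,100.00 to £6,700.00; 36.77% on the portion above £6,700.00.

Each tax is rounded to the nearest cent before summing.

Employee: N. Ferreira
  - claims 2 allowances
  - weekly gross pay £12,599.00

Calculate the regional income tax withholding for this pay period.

£3,140.06

Regional Income Tax: taxable = £12,599.00 − 2×£70.00 = £12,459.00
  £1,022.48 + 36.77% × (£12,459.00 − £6,700.00) = £1,022.48 + 36.77% × £5,759.00 = £3,140.06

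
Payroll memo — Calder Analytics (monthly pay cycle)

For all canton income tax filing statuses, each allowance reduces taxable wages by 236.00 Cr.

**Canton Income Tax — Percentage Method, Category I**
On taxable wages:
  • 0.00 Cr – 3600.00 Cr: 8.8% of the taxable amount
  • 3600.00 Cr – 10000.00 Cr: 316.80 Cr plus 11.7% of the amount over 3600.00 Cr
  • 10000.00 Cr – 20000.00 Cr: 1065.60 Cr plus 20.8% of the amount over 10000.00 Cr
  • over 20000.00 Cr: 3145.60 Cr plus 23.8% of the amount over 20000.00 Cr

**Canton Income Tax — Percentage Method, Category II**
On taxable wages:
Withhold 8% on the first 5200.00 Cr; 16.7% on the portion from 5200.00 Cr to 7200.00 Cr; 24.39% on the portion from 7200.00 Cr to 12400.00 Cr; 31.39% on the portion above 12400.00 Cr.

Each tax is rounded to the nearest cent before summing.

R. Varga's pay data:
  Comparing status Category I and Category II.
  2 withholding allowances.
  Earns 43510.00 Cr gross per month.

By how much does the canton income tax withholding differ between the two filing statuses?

3006.91 Cr

Canton Income Tax (Category I): taxable = 43510.00 Cr − 2×236.00 Cr = 43038.00 Cr
  3145.60 Cr + 23.8% × (43038.00 Cr − 20000.00 Cr) = 3145.60 Cr + 23.8% × 23038.00 Cr = 8628.64 Cr
Canton Income Tax (Category II): taxable = 43510.00 Cr − 2×236.00 Cr = 43038.00 Cr
  2018.28 Cr + 31.39% × (43038.00 Cr − 12400.00 Cr) = 2018.28 Cr + 31.39% × 30638.00 Cr = 11635.55 Cr
Difference: |8628.64 Cr − 11635.55 Cr| = 3006.91 Cr (higher under Category II)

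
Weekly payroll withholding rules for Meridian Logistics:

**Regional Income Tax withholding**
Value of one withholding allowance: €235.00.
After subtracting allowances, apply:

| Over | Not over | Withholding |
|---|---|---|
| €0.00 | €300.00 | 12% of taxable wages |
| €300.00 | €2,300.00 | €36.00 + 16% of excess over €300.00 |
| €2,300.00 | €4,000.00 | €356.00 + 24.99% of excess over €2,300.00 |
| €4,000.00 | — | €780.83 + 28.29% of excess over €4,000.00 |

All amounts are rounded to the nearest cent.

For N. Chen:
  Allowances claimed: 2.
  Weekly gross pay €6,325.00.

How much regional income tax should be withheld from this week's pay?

€1,305.61

Regional Income Tax: taxable = €6,325.00 − 2×€235.00 = €5,855.00
  €780.83 + 28.29% × (€5,855.00 − €4,000.00) = €780.83 + 28.29% × €1,855.00 = €1,305.61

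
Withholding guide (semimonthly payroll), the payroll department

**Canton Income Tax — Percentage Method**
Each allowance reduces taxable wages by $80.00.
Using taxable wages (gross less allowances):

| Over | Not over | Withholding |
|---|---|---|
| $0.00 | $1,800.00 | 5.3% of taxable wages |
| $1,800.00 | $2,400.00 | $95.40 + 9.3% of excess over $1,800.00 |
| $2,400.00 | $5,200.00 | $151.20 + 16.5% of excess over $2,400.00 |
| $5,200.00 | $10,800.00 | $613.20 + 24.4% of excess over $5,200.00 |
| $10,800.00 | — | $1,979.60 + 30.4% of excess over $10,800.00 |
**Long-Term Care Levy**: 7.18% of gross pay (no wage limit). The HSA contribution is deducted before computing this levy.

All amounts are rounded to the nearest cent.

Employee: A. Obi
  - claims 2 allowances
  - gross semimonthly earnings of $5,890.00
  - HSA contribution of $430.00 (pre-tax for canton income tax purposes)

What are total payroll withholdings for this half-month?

Canton Income Tax: taxable = $5,890.00 − $430.00 − 2×$80.00 = $5,300.00
  $613.20 + 24.4% × ($5,300.00 − $5,200.00) = $613.20 + 24.4% × $100.00 = $637.60
Long-Term Care Levy: 7.18% × $5,460.00 = $392.03
Total: $637.60 + $392.03 = $1,029.63

$1,029.63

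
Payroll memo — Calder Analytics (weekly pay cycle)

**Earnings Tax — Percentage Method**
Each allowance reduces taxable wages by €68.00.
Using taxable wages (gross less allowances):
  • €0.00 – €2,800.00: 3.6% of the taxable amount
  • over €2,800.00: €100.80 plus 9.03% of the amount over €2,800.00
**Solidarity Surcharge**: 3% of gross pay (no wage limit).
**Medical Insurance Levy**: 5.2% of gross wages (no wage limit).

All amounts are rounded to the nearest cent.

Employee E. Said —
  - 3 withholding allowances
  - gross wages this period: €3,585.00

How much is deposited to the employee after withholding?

Earnings Tax: taxable = €3,585.00 − 3×€68.00 = €3,381.00
  €100.80 + 9.03% × (€3,381.00 − €2,800.00) = €100.80 + 9.03% × €581.00 = €153.26
Solidarity Surcharge: 3% × €3,585.00 = €107.55
Medical Insurance Levy: 5.2% × €3,585.00 = €186.42
Total withheld: €153.26 + €107.55 + €186.42 = €447.23
Net pay: €3,585.00 − €447.23 = €3,137.77

€3,137.77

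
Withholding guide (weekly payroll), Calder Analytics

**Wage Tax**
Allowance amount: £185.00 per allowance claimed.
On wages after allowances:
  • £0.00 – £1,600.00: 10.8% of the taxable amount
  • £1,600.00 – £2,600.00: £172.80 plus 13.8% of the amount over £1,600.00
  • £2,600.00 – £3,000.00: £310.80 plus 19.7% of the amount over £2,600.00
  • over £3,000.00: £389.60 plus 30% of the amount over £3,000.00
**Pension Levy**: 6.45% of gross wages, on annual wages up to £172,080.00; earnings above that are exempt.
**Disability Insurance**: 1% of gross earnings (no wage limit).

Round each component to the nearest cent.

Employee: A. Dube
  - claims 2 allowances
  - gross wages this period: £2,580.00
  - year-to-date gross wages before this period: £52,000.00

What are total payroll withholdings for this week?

Wage Tax: taxable = £2,580.00 − 2×£185.00 = £2,210.00
  £172.80 + 13.8% × (£2,210.00 − £1,600.00) = £172.80 + 13.8% × £610.00 = £256.98
Pension Levy: 6.45% × £2,580.00 = £166.41
Disability Insurance: 1% × £2,580.00 = £25.80
Total: £256.98 + £166.41 + £25.80 = £449.19

£449.19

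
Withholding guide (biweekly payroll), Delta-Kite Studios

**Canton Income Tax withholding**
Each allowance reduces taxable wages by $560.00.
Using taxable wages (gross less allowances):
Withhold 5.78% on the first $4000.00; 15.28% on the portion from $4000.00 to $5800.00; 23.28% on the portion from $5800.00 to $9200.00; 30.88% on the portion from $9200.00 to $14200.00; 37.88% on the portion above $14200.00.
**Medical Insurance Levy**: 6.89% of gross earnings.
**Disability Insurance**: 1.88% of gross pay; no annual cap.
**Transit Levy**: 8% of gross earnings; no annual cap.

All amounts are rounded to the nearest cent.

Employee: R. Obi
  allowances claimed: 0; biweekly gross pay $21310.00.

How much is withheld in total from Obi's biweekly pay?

Canton Income Tax: taxable = $21310.00
  $2841.76 + 37.88% × ($21310.00 − $14200.00) = $2841.76 + 37.88% × $7110.00 = $5535.03
Medical Insurance Levy: 6.89% × $21310.00 = $1468.26
Disability Insurance: 1.88% × $21310.00 = $400.63
Transit Levy: 8% × $21310.00 = $1704.80
Total: $5535.03 + $1468.26 + $400.63 + $1704.80 = $9108.72

$9108.72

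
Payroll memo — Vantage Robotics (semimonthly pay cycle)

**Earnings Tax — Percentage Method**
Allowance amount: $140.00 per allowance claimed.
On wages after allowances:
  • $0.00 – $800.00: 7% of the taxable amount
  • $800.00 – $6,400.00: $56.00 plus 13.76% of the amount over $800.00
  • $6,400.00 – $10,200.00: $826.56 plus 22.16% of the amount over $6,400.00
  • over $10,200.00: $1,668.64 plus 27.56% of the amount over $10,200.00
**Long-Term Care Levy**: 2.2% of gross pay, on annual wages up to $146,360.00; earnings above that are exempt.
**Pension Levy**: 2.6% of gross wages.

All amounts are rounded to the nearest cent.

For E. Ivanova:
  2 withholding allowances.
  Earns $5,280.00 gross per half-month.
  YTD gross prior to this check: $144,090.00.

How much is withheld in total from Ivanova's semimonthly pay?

$821.14

Earnings Tax: taxable = $5,280.00 − 2×$140.00 = $5,000.00
  $56.00 + 13.76% × ($5,000.00 − $800.00) = $56.00 + 13.76% × $4,200.00 = $633.92
Long-Term Care Levy: cap $146,360.00 − YTD $144,090.00 = $2,270.00 subject; 2.2% × $2,270.00 = $49.94
Pension Levy: 2.6% × $5,280.00 = $137.28
Total: $633.92 + $49.94 + $137.28 = $821.14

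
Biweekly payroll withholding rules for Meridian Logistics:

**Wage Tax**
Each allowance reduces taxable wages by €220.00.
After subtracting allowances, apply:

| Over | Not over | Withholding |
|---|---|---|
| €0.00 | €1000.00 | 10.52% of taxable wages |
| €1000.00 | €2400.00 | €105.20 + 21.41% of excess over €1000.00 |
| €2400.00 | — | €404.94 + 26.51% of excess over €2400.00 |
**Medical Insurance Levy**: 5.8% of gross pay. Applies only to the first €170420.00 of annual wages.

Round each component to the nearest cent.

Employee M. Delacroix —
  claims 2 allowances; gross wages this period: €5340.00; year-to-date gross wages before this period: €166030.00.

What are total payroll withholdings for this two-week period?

Wage Tax: taxable = €5340.00 − 2×€220.00 = €4900.00
  €404.94 + 26.51% × (€4900.00 − €2400.00) = €404.94 + 26.51% × €2500.00 = €1067.69
Medical Insurance Levy: cap €170420.00 − YTD €166030.00 = €4390.00 subject; 5.8% × €4390.00 = €254.62
Total: €1067.69 + €254.62 = €1322.31

€1322.31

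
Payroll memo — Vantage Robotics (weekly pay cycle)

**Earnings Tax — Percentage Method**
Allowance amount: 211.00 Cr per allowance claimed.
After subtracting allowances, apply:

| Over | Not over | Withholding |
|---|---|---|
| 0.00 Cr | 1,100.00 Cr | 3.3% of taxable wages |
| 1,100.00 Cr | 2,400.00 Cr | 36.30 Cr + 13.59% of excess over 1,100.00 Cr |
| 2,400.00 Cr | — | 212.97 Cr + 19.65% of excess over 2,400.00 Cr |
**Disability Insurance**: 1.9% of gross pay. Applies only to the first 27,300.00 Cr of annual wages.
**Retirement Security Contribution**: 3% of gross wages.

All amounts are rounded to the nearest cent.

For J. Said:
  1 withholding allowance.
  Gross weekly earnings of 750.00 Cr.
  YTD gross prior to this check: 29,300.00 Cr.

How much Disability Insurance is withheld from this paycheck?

Disability Insurance: YTD 29,300.00 Cr ≥ cap 27,300.00 Cr → 0.00 Cr

0.00 Cr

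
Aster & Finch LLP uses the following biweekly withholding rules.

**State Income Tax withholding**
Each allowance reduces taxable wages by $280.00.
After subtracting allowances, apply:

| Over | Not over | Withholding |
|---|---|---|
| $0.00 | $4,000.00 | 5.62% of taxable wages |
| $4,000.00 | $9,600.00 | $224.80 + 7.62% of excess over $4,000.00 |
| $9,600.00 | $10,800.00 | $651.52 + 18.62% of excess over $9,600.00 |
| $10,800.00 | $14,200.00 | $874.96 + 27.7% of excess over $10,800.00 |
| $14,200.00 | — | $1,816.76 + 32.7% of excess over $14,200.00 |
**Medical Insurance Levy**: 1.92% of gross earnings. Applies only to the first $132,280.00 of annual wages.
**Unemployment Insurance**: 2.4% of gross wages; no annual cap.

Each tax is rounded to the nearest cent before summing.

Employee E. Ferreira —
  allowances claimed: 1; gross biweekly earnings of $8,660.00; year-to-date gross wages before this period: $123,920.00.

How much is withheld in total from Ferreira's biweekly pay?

$926.91

State Income Tax: taxable = $8,660.00 − 1×$280.00 = $8,380.00
  $224.80 + 7.62% × ($8,380.00 − $4,000.00) = $224.80 + 7.62% × $4,380.00 = $558.56
Medical Insurance Levy: cap $132,280.00 − YTD $123,920.00 = $8,360.00 subject; 1.92% × $8,360.00 = $160.51
Unemployment Insurance: 2.4% × $8,660.00 = $207.84
Total: $558.56 + $160.51 + $207.84 = $926.91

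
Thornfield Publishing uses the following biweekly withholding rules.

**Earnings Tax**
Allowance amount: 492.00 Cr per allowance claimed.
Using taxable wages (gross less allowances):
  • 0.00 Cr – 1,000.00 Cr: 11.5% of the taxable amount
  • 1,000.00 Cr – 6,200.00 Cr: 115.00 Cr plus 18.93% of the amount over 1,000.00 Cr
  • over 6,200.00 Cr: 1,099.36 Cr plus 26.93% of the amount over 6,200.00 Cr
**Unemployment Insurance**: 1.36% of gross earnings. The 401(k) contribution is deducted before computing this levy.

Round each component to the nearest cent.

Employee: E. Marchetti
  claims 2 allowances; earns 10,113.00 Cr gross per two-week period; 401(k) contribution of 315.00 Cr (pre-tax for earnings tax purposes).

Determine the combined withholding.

1,936.56 Cr

Earnings Tax: taxable = 10,113.00 Cr − 315.00 Cr − 2×492.00 Cr = 8,814.00 Cr
  1,099.36 Cr + 26.93% × (8,814.00 Cr − 6,200.00 Cr) = 1,099.36 Cr + 26.93% × 2,614.00 Cr = 1,803.31 Cr
Unemployment Insurance: 1.36% × 9,798.00 Cr = 133.25 Cr
Total: 1,803.31 Cr + 133.25 Cr = 1,936.56 Cr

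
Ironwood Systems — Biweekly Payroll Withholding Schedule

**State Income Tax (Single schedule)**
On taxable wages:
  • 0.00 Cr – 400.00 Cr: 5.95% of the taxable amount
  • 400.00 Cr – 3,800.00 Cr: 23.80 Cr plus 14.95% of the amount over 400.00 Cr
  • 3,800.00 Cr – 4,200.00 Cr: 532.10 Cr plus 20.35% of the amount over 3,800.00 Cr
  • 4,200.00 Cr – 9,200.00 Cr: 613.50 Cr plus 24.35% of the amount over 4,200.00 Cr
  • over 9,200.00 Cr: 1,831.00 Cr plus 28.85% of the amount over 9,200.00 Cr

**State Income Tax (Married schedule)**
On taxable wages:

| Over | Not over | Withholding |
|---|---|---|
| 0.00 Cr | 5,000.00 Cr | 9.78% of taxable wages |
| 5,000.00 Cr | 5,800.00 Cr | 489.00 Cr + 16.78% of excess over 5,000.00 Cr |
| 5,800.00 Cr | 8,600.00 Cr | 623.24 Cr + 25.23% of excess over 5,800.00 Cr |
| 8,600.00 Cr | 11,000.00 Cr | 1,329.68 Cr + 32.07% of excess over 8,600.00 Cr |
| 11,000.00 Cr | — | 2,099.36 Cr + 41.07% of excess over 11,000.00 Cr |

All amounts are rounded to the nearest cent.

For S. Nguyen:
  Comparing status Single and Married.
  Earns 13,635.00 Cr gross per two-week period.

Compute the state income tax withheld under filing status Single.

3,110.50 Cr

State Income Tax (Single): taxable = 13,635.00 Cr
  1,831.00 Cr + 28.85% × (13,635.00 Cr − 9,200.00 Cr) = 1,831.00 Cr + 28.85% × 4,435.00 Cr = 3,110.50 Cr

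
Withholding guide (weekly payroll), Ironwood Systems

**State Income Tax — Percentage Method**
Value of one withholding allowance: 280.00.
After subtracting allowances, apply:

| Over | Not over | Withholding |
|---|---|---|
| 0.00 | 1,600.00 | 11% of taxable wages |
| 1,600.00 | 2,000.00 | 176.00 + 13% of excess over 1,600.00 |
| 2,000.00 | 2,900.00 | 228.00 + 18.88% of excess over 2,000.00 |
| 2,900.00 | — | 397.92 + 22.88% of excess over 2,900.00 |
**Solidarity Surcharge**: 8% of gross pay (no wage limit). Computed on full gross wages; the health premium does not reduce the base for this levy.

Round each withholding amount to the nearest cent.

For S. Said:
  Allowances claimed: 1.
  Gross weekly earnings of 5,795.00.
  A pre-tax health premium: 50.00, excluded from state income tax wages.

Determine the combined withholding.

1,448.39

State Income Tax: taxable = 5,795.00 − 50.00 − 1×280.00 = 5,465.00
  397.92 + 22.88% × (5,465.00 − 2,900.00) = 397.92 + 22.88% × 2,565.00 = 984.79
Solidarity Surcharge: 8% × 5,795.00 = 463.60
Total: 984.79 + 463.60 = 1,448.39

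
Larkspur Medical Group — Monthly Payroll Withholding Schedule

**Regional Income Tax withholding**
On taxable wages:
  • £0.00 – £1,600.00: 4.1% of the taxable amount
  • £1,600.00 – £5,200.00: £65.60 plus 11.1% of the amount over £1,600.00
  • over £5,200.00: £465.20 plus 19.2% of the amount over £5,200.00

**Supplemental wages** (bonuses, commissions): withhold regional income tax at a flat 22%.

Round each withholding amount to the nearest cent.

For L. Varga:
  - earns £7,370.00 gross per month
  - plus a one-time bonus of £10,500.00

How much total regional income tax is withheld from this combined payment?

£3,191.84

Regional Income Tax: taxable = £7,370.00
  £465.20 + 19.2% × (£7,370.00 − £5,200.00) = £465.20 + 19.2% × £2,170.00 = £881.84
Supplemental (22% flat on bonus): 22% × £10,500.00 = £2,310.00
Total regional income tax: £881.84 + £2,310.00 = £3,191.84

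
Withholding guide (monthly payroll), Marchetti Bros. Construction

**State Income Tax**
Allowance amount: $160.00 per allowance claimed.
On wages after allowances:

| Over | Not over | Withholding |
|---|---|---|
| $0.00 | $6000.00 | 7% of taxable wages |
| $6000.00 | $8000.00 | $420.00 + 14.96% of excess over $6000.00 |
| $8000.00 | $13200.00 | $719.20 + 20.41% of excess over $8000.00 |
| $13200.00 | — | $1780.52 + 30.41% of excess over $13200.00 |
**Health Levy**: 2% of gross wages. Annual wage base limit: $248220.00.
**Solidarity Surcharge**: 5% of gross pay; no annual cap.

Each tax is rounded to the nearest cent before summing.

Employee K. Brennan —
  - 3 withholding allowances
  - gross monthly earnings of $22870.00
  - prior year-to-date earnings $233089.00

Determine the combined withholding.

State Income Tax: taxable = $22870.00 − 3×$160.00 = $22390.00
  $1780.52 + 30.41% × ($22390.00 − $13200.00) = $1780.52 + 30.41% × $9190.00 = $4575.20
Health Levy: cap $248220.00 − YTD $233089.00 = $15131.00 subject; 2% × $15131.00 = $302.62
Solidarity Surcharge: 5% × $22870.00 = $1143.50
Total: $4575.20 + $302.62 + $1143.50 = $6021.32

$6021.32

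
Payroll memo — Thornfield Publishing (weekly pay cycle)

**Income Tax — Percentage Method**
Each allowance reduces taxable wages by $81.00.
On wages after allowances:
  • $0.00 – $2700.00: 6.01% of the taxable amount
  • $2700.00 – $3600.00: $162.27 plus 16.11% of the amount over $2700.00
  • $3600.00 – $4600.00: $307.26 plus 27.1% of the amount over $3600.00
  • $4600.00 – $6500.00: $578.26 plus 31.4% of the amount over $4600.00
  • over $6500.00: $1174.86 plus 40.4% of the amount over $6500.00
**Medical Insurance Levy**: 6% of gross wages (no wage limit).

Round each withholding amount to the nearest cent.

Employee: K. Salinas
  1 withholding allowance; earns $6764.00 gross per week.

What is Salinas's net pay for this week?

$5109.37

Income Tax: taxable = $6764.00 − 1×$81.00 = $6683.00
  $1174.86 + 40.4% × ($6683.00 − $6500.00) = $1174.86 + 40.4% × $183.00 = $1248.79
Medical Insurance Levy: 6% × $6764.00 = $405.84
Total withheld: $1248.79 + $405.84 = $1654.63
Net pay: $6764.00 − $1654.63 = $5109.37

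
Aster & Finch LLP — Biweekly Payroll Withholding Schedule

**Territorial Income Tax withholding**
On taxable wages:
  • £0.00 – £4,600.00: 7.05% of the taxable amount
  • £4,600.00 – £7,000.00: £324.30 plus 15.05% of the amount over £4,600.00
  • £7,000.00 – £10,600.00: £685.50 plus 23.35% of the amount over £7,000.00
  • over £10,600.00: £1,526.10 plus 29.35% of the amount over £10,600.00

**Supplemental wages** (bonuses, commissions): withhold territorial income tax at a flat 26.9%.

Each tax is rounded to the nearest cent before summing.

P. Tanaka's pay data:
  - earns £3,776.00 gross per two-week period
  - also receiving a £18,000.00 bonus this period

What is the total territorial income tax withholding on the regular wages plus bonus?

£5,108.21

Territorial Income Tax: taxable = £3,776.00
  7.05% × £3,776.00 = £266.21
Supplemental (26.9% flat on bonus): 26.9% × £18,000.00 = £4,842.00
Total territorial income tax: £266.21 + £4,842.00 = £5,108.21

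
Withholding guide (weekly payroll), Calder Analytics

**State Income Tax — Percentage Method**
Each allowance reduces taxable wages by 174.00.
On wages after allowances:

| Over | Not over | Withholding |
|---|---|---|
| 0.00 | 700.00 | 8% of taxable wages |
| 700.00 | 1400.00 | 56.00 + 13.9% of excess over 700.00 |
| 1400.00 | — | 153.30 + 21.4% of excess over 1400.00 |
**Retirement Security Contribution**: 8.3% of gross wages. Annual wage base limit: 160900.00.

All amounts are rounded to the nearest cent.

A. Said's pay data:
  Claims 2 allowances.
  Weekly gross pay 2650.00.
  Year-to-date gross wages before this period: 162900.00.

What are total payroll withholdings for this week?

State Income Tax: taxable = 2650.00 − 2×174.00 = 2302.00
  153.30 + 21.4% × (2302.00 − 1400.00) = 153.30 + 21.4% × 902.00 = 346.33
Retirement Security Contribution: YTD 162900.00 ≥ cap 160900.00 → 0.00
Total: 346.33 + 0.00 = 346.33

346.33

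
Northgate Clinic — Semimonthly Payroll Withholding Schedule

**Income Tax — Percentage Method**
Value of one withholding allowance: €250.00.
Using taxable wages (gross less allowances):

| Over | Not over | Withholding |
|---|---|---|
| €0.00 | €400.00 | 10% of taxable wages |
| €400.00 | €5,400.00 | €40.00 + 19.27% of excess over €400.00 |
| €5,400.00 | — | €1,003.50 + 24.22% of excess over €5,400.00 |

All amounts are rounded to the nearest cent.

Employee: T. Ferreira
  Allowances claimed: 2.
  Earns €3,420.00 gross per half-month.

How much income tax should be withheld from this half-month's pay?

€525.60

Income Tax: taxable = €3,420.00 − 2×€250.00 = €2,920.00
  €40.00 + 19.27% × (€2,920.00 − €400.00) = €40.00 + 19.27% × €2,520.00 = €525.60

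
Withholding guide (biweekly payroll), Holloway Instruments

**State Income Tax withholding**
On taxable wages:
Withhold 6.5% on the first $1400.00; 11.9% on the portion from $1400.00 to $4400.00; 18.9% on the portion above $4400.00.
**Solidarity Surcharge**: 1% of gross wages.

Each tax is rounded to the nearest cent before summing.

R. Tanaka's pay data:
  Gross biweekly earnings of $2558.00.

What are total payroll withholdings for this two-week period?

State Income Tax: taxable = $2558.00
  $91.00 + 11.9% × ($2558.00 − $1400.00) = $91.00 + 11.9% × $1158.00 = $228.80
Solidarity Surcharge: 1% × $2558.00 = $25.58
Total: $228.80 + $25.58 = $254.38

$254.38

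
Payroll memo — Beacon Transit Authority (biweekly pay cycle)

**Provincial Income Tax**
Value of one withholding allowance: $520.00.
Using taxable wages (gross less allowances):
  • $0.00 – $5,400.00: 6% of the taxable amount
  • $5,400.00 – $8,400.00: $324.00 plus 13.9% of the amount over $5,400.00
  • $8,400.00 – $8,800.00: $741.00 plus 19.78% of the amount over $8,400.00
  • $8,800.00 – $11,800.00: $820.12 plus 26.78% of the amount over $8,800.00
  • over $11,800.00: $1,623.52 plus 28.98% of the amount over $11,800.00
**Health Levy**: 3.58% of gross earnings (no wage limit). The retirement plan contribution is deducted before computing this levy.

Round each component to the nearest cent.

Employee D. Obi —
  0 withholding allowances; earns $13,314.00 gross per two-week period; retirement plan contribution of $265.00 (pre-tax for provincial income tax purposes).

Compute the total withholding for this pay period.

Provincial Income Tax: taxable = $13,314.00 − $265.00 = $13,049.00
  $1,623.52 + 28.98% × ($13,049.00 − $11,800.00) = $1,623.52 + 28.98% × $1,249.00 = $1,985.48
Health Levy: 3.58% × $13,049.00 = $467.15
Total: $1,985.48 + $467.15 = $2,452.63

$2,452.63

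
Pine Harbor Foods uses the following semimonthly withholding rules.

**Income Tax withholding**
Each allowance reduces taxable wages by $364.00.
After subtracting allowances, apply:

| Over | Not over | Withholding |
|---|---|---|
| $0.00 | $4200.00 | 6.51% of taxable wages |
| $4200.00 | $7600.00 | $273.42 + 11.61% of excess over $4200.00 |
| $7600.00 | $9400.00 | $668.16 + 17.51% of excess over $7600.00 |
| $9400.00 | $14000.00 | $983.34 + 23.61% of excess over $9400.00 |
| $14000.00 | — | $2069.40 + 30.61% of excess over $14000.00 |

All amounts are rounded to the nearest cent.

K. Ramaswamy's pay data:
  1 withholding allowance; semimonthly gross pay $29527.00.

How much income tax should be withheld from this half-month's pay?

$6710.79

Income Tax: taxable = $29527.00 − 1×$364.00 = $29163.00
  $2069.40 + 30.61% × ($29163.00 − $14000.00) = $2069.40 + 30.61% × $15163.00 = $6710.79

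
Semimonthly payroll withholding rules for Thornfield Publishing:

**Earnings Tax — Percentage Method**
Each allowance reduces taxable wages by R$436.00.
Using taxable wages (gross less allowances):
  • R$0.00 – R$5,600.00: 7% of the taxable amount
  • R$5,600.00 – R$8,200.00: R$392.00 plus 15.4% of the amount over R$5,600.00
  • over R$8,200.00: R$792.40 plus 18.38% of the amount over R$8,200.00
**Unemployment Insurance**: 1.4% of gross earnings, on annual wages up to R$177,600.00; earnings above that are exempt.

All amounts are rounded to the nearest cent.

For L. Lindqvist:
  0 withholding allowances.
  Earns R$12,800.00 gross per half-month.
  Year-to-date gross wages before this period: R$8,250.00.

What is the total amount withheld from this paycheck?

Earnings Tax: taxable = R$12,800.00
  R$792.40 + 18.38% × (R$12,800.00 − R$8,200.00) = R$792.40 + 18.38% × R$4,600.00 = R$1,637.88
Unemployment Insurance: 1.4% × R$12,800.00 = R$179.20
Total: R$1,637.88 + R$179.20 = R$1,817.08

R$1,817.08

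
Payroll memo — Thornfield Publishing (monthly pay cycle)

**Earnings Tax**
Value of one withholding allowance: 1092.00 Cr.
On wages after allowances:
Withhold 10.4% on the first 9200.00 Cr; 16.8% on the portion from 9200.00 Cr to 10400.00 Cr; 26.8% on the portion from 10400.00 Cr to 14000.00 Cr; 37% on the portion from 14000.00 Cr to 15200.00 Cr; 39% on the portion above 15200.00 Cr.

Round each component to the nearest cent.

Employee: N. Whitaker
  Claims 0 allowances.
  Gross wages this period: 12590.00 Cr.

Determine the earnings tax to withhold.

1745.32 Cr

Earnings Tax: taxable = 12590.00 Cr
  1158.40 Cr + 26.8% × (12590.00 Cr − 10400.00 Cr) = 1158.40 Cr + 26.8% × 2190.00 Cr = 1745.32 Cr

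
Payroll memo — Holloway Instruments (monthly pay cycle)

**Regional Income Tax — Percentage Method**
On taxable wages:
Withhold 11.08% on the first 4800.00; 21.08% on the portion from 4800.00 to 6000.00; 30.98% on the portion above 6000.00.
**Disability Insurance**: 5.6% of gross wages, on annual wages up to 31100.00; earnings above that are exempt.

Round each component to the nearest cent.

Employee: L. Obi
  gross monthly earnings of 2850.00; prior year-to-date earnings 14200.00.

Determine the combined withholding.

475.38

Regional Income Tax: taxable = 2850.00
  11.08% × 2850.00 = 315.78
Disability Insurance: 5.6% × 2850.00 = 159.60
Total: 315.78 + 159.60 = 475.38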